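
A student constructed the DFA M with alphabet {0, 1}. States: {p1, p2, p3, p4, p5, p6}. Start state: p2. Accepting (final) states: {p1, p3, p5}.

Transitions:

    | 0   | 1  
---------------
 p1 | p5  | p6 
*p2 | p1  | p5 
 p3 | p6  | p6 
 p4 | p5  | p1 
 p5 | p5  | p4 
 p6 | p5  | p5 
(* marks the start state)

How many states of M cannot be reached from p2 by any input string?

No path from p2 leads to p3; the other 5 states are all reachable.

1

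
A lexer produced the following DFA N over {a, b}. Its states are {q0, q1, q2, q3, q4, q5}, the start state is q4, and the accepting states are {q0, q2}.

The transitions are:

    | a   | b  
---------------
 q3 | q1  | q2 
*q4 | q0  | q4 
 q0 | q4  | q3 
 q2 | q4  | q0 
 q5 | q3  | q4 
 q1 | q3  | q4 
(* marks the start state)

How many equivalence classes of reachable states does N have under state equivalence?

Reachable states from the start: {q0,q1,q2,q3,q4}. Unreachable: {q5} — drop them.
Initial partition by acceptance: {q0,q2} | {q1,q3,q4}.
Split {q0,q2} by δ(·,b) → {q0} and {q2}.
Split {q1,q3,q4} by δ(·,a) → {q1,q3} and {q4}.
Split {q1,q3} by δ(·,b) → {q1} and {q3}.
The partition is now stable with 5 blocks: {q0} | {q1} | {q2} | {q4} | {q3}.

5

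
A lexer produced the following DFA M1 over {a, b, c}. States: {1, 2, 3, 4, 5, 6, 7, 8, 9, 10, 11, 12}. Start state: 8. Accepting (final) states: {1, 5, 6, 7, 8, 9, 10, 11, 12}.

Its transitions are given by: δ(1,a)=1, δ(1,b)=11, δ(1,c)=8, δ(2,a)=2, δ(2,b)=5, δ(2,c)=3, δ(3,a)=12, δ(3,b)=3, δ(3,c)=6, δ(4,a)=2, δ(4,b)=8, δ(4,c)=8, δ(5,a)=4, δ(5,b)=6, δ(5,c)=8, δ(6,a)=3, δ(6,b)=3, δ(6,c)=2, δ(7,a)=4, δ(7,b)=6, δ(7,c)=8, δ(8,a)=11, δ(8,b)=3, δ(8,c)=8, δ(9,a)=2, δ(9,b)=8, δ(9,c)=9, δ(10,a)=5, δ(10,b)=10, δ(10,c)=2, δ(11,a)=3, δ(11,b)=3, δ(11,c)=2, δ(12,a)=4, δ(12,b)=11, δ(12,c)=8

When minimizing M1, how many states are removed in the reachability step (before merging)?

No path from 8 leads to 1, 7, 9, 10; the other 8 states are all reachable.

4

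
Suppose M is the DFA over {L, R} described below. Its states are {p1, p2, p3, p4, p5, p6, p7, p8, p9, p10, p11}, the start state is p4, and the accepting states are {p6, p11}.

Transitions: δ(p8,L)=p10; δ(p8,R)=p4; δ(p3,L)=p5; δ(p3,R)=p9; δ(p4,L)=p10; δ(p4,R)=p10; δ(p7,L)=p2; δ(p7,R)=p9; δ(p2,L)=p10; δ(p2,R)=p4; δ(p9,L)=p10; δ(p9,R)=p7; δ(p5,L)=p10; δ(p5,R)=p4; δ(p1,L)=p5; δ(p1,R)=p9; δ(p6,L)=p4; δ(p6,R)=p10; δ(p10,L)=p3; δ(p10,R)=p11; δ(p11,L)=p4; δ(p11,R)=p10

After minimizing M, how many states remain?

6

States {p1,p6,p8} cannot be reached from the start state, so discard them.
P0 = {p11} | {p2,p3,p4,p5,p7,p9,p10}.
Split {p2,p3,p4,p5,p7,p9,p10} by δ(·,R) → {p2,p3,p4,p5,p7,p9} and {p10}.
Split {p2,p3,p4,p5,p7,p9} by δ(·,L) → {p2,p4,p5,p9} and {p3,p7}.
On input R, block {p2,p4,p5,p9} splits into {p2,p5} and {p4} and {p9}.
No further refinement is possible. Final partition (6 blocks): {p11} | {p2,p5} | {p10} | {p3,p7} | {p4} | {p9}.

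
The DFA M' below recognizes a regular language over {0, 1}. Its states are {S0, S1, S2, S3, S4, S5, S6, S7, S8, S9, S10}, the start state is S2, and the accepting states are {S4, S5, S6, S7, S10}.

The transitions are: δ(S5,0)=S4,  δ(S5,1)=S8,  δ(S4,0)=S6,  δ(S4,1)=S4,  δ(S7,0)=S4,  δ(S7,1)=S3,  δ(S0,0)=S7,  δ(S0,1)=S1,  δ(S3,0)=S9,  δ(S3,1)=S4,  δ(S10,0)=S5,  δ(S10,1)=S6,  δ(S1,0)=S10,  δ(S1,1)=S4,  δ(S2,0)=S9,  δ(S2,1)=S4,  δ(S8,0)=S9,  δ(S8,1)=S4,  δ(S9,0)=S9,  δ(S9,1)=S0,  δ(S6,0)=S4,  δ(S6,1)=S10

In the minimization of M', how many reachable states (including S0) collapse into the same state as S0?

1

All states are reachable from the start state.
P0 = {S4,S5,S6,S7,S10} | {S0,S1,S2,S3,S8,S9}.
Refine {S4,S5,S6,S7,S10} on symbol 1: members go to different blocks, giving {S4,S6,S10} and {S5,S7}.
Split {S4,S6,S10} by δ(·,0) → {S4,S6} and {S10}.
On input 1, block {S4,S6} splits into {S4} and {S6}.
On input 0, block {S0,S1,S2,S3,S8,S9} splits into {S2,S3,S8,S9} and {S0} and {S1}.
On input 1, block {S2,S3,S8,S9} splits into {S2,S3,S8} and {S9}.
No further refinement is possible. Final partition (8 blocks): {S4} | {S2,S3,S8} | {S5,S7} | {S10} | {S6} | {S0} | {S1} | {S9}.
State S0 belongs to the block {S0}, which has 1 states.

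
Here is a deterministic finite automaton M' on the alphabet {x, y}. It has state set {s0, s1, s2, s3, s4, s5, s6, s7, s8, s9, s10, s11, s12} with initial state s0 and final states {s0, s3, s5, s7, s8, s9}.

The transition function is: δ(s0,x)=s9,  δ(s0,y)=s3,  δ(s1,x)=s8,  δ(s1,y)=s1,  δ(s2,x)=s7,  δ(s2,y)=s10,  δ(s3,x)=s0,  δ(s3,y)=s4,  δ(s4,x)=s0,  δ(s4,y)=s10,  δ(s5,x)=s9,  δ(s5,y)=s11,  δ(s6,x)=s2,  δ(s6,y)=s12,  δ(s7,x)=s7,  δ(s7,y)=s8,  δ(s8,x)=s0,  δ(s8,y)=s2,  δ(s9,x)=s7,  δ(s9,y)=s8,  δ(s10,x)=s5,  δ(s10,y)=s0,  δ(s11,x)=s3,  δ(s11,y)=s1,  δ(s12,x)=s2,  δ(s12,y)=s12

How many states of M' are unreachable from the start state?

No path from s0 leads to s6, s12; the other 11 states are all reachable.

2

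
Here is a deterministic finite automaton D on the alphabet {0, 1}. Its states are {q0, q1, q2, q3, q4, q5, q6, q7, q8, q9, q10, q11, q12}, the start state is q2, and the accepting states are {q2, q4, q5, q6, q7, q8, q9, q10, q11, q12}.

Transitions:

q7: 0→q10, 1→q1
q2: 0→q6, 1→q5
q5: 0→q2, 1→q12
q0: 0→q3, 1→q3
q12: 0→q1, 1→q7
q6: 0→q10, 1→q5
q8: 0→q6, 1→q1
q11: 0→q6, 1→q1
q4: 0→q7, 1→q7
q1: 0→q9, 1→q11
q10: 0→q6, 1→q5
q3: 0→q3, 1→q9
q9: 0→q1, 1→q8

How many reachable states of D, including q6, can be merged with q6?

3

Reachable states from the start: {q1,q2,q5,q6,q7,q8,q9,q10,q11,q12}. Unreachable: {q0,q3,q4} — drop them.
P0 = {q2,q5,q6,q7,q8,q9,q10,q11,q12} | {q1}.
On input 0, block {q2,q5,q6,q7,q8,q9,q10,q11,q12} splits into {q2,q5,q6,q7,q8,q10,q11} and {q9,q12}.
Split {q2,q5,q6,q7,q8,q10,q11} by δ(·,1) → {q2,q6,q10} and {q7,q8,q11} and {q5}.
Stable partition: {q2,q6,q10} | {q1} | {q9,q12} | {q7,q8,q11} | {q5} — 5 equivalence classes.
State q6 belongs to the block {q2,q6,q10}, which has 3 states.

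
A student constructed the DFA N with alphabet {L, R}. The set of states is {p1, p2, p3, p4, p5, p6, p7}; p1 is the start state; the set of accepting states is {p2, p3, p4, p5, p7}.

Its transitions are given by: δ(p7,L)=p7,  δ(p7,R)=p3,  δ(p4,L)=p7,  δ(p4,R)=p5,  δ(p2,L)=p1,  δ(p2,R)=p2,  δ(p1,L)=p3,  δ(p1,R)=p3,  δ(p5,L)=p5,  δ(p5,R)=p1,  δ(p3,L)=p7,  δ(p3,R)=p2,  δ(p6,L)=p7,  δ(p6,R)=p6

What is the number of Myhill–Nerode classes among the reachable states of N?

4

First remove the unreachable states {p4,p5,p6}; 4 states remain.
Initial partition by acceptance: {p2,p3,p7} | {p1}.
Refine {p2,p3,p7} on symbol L: members go to different blocks, giving {p3,p7} and {p2}.
Refine {p3,p7} on symbol R: members go to different blocks, giving {p3} and {p7}.
No further refinement is possible. Final partition (4 blocks): {p3} | {p1} | {p2} | {p7}.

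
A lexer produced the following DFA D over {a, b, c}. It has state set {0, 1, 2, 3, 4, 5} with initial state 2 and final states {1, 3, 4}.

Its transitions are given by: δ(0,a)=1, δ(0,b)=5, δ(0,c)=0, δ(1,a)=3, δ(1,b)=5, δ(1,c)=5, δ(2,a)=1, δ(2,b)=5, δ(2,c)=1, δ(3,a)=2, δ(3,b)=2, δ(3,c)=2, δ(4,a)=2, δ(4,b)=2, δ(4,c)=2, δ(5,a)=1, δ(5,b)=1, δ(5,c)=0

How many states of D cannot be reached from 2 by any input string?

Starting at 2 and following transitions, the reachable set is {0, 1, 2, 3, 5}. That leaves 4 unreachable — 1 in total.

1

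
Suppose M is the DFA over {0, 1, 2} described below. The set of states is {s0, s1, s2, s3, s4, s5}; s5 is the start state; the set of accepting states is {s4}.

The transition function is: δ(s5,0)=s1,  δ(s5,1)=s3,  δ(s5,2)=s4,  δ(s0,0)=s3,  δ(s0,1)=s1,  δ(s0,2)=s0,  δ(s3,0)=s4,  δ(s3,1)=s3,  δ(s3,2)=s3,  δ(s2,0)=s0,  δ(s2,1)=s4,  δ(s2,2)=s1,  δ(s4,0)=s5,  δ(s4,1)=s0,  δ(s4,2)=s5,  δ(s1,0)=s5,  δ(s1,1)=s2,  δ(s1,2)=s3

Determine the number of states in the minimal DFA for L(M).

All states are reachable from the start state.
Start with accepting vs non-accepting: {s4} | {s0,s1,s2,s3,s5}.
Refine {s0,s1,s2,s3,s5} on symbol 0: members go to different blocks, giving {s0,s1,s2,s5} and {s3}.
Split {s0,s1,s2,s5} by δ(·,0) → {s1,s2,s5} and {s0}.
On input 0, block {s1,s2,s5} splits into {s1,s5} and {s2}.
Refine {s1,s5} on symbol 1: members go to different blocks, giving {s1} and {s5}.
Stable partition: {s4} | {s1} | {s3} | {s0} | {s2} | {s5} — 6 equivalence classes.

6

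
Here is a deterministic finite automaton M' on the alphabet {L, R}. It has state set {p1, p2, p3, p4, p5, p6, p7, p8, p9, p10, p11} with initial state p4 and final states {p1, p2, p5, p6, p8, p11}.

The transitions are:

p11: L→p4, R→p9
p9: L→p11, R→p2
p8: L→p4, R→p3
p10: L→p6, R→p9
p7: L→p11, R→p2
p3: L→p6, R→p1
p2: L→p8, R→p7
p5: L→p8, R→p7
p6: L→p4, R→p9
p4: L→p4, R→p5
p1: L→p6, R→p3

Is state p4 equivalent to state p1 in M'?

States {p10} cannot be reached from the start state, so discard them.
Initial partition by acceptance: {p1,p2,p5,p6,p8,p11} | {p3,p4,p7,p9}.
Refine {p1,p2,p5,p6,p8,p11} on symbol L: members go to different blocks, giving {p1,p2,p5} and {p6,p8,p11}.
Refine {p3,p4,p7,p9} on symbol L: members go to different blocks, giving {p3,p7,p9} and {p4}.
The partition is now stable with 4 blocks: {p1,p2,p5} | {p3,p7,p9} | {p6,p8,p11} | {p4}.
p4 and p1 end up in different blocks, so they are distinguishable. For instance, the string 'ε' is accepted from only p1.

No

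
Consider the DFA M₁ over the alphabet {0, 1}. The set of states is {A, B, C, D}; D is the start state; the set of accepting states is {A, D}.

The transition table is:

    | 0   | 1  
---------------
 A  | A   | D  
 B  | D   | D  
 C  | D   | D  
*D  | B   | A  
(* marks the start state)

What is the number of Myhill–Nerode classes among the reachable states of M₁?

First remove the unreachable states {C}; 3 states remain.
P0 = {A,D} | {B}.
Split {A,D} by δ(·,0) → {A} and {D}.
Stable partition: {A} | {B} | {D} — 3 equivalence classes.

3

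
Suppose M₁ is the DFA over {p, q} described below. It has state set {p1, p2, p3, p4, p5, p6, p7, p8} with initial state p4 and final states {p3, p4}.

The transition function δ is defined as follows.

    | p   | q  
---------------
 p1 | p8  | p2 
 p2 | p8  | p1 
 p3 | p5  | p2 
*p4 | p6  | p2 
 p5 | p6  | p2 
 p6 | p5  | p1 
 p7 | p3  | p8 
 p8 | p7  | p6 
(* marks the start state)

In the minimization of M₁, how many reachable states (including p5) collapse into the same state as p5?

2

Every state is reachable, so we keep all 8.
Initial partition by acceptance: {p3,p4} | {p1,p2,p5,p6,p7,p8}.
Refine {p1,p2,p5,p6,p7,p8} on symbol p: members go to different blocks, giving {p1,p2,p5,p6,p8} and {p7}.
On input p, block {p1,p2,p5,p6,p8} splits into {p1,p2,p5,p6} and {p8}.
Refine {p1,p2,p5,p6} on symbol p: members go to different blocks, giving {p1,p2} and {p5,p6}.
No further refinement is possible. Final partition (5 blocks): {p3,p4} | {p1,p2} | {p7} | {p8} | {p5,p6}.
The equivalence class containing p5 is {p5,p6}, of size 2.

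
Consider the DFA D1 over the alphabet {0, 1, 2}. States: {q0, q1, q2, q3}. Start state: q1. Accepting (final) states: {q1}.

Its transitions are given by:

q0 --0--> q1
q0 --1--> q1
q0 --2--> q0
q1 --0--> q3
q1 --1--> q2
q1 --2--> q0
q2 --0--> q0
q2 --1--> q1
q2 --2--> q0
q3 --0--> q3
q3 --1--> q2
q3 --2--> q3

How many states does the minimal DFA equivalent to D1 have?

4

Every state is reachable, so we keep all 4.
Start with accepting vs non-accepting: {q1} | {q0,q2,q3}.
Refine {q0,q2,q3} on symbol 0: members go to different blocks, giving {q2,q3} and {q0}.
Split {q2,q3} by δ(·,0) → {q2} and {q3}.
Stable partition: {q1} | {q2} | {q0} | {q3} — 4 equivalence classes.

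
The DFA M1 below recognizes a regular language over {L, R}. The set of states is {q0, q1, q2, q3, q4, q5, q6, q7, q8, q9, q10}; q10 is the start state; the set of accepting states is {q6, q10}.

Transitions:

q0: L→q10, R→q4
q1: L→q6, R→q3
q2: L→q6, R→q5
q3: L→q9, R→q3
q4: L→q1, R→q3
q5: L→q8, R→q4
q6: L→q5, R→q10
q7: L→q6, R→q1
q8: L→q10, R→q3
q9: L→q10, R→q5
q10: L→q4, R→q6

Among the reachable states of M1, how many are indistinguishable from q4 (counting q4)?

3

States {q0,q2,q7} cannot be reached from the start state, so discard them.
Start with accepting vs non-accepting: {q6,q10} | {q1,q3,q4,q5,q8,q9}.
Refine {q1,q3,q4,q5,q8,q9} on symbol L: members go to different blocks, giving {q1,q8,q9} and {q3,q4,q5}.
No further refinement is possible. Final partition (3 blocks): {q6,q10} | {q1,q8,q9} | {q3,q4,q5}.
The equivalence class containing q4 is {q3,q4,q5}, of size 3.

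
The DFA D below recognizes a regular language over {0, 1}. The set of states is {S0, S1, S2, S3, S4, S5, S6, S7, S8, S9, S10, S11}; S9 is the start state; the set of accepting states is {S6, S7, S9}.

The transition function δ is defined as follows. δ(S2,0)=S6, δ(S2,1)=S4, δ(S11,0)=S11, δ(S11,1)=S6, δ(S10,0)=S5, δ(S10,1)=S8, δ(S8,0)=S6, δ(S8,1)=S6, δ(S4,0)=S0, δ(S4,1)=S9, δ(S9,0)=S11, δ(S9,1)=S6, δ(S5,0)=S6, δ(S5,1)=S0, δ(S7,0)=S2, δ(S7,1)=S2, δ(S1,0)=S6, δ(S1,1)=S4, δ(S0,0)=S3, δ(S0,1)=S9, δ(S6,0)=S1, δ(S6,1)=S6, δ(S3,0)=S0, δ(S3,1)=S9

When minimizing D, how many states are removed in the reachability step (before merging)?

No path from S9 leads to S2, S5, S7, S8, S10; the other 7 states are all reachable.

5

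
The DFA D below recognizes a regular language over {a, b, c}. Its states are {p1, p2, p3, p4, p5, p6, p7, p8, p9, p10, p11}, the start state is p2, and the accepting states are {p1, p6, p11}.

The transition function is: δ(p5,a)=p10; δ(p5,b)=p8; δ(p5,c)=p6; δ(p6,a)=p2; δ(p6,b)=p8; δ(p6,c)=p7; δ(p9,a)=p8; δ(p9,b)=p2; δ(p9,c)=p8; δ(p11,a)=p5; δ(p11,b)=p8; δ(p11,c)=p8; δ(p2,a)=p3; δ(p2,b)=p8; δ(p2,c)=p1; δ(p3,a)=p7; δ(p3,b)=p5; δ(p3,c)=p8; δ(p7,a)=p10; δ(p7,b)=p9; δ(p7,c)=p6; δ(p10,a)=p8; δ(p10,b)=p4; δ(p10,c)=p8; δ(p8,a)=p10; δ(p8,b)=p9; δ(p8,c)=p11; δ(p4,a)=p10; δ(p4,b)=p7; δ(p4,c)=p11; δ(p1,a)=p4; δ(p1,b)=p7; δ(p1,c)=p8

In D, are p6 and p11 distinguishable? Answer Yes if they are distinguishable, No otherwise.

No

All states are reachable from the start state.
Initial partition by acceptance: {p1,p6,p11} | {p2,p3,p4,p5,p7,p8,p9,p10}.
Refine {p2,p3,p4,p5,p7,p8,p9,p10} on symbol c: members go to different blocks, giving {p2,p4,p5,p7,p8} and {p3,p9,p10}.
Split {p2,p4,p5,p7,p8} by δ(·,b) → {p2,p4,p5} and {p7,p8}.
The partition is now stable with 4 blocks: {p1,p6,p11} | {p2,p4,p5} | {p3,p9,p10} | {p7,p8}.
p6 and p11 lie in the same block of the stable partition, so they are equivalent — no string distinguishes them.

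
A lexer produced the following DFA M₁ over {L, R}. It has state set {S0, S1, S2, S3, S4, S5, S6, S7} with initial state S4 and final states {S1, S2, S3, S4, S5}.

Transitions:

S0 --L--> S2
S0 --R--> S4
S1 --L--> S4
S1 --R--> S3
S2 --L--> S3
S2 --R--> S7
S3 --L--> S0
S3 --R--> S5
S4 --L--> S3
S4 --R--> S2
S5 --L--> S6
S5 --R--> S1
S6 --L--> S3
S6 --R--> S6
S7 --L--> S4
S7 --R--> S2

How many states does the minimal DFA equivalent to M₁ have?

8

P0 = {S1,S2,S3,S4,S5} | {S0,S6,S7}.
Split {S1,S2,S3,S4,S5} by δ(·,L) → {S1,S2,S4} and {S3,S5}.
Split {S1,S2,S4} by δ(·,L) → {S2,S4} and {S1}.
Refine {S2,S4} on symbol R: members go to different blocks, giving {S2} and {S4}.
Split {S0,S6,S7} by δ(·,L) → {S0} and {S6} and {S7}.
Refine {S3,S5} on symbol L: members go to different blocks, giving {S3} and {S5}.
The partition is now stable with 8 blocks: {S2} | {S0} | {S3} | {S1} | {S4} | {S6} | {S7} | {S5}.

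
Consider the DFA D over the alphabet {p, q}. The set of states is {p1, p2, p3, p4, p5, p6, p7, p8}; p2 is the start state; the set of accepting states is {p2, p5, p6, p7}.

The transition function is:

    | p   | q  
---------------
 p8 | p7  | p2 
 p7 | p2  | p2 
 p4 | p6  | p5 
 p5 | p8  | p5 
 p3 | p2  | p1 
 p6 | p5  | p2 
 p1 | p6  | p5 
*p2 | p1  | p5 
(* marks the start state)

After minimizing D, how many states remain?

First remove the unreachable states {p3,p4}; 6 states remain.
Initial partition by acceptance: {p2,p5,p6,p7} | {p1,p8}.
Refine {p2,p5,p6,p7} on symbol p: members go to different blocks, giving {p2,p5} and {p6,p7}.
Stable partition: {p2,p5} | {p1,p8} | {p6,p7} — 3 equivalence classes.

3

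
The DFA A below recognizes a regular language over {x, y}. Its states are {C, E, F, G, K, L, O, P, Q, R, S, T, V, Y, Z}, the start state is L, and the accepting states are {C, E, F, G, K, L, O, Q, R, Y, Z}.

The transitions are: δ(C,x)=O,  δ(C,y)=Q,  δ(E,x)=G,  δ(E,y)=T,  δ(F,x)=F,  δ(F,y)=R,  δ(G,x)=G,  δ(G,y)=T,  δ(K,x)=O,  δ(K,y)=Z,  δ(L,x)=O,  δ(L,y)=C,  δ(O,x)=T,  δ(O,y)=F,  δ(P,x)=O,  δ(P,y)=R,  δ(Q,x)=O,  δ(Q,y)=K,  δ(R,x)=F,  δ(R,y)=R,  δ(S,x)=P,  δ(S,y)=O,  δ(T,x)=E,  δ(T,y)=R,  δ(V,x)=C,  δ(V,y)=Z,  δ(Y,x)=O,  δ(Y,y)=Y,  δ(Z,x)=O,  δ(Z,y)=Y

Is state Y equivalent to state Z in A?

Reachable states from the start: {C,E,F,G,K,L,O,Q,R,T,Y,Z}. Unreachable: {P,S,V} — drop them.
Start with accepting vs non-accepting: {C,E,F,G,K,L,O,Q,R,Y,Z} | {T}.
Split {C,E,F,G,K,L,O,Q,R,Y,Z} by δ(·,x) → {C,E,F,G,K,L,Q,R,Y,Z} and {O}.
Refine {C,E,F,G,K,L,Q,R,Y,Z} on symbol x: members go to different blocks, giving {C,K,L,Q,Y,Z} and {E,F,G,R}.
Split {E,F,G,R} by δ(·,y) → {E,G} and {F,R}.
No further refinement is possible. Final partition (5 blocks): {C,K,L,Q,Y,Z} | {T} | {O} | {E,G} | {F,R}.
Y and Z lie in the same block of the stable partition, so they are equivalent — no string distinguishes them.

Yes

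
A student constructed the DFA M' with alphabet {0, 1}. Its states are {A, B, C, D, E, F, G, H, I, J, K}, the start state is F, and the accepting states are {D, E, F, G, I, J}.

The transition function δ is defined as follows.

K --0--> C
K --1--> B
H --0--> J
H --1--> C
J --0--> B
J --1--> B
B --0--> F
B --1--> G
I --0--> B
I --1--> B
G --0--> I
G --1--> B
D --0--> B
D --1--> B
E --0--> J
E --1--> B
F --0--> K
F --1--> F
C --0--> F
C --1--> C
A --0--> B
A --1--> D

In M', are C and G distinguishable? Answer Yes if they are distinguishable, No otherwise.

First remove the unreachable states {A,D,E,H,J}; 6 states remain.
Initial partition by acceptance: {F,G,I} | {B,C,K}.
On input 0, block {F,G,I} splits into {F,I} and {G}.
Split {F,I} by δ(·,1) → {F} and {I}.
On input 0, block {B,C,K} splits into {B,C} and {K}.
Split {B,C} by δ(·,1) → {B} and {C}.
No further refinement is possible. Final partition (6 blocks): {F} | {B} | {G} | {I} | {K} | {C}.
C and G end up in different blocks, so they are distinguishable. For instance, the string 'ε' is accepted from only G.

Yes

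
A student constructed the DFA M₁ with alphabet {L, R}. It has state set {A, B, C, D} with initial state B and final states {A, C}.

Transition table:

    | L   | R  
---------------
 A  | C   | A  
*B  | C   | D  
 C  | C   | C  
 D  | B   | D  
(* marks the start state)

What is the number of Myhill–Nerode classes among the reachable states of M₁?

3

First remove the unreachable states {A}; 3 states remain.
Start with accepting vs non-accepting: {C} | {B,D}.
Refine {B,D} on symbol L: members go to different blocks, giving {B} and {D}.
The partition is now stable with 3 blocks: {C} | {B} | {D}.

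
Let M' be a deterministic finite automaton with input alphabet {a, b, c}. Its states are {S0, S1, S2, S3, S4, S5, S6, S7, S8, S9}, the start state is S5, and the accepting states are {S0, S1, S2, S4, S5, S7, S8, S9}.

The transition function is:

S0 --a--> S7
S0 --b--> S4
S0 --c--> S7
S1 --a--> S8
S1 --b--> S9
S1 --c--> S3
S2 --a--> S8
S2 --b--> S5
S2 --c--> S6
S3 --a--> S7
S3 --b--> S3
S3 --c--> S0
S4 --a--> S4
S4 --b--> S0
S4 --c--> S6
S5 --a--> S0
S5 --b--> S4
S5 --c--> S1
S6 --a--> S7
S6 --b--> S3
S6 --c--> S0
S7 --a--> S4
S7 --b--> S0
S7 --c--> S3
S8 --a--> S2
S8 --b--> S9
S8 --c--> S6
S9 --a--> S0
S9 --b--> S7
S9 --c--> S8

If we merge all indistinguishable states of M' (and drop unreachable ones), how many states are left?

5

Initial partition by acceptance: {S0,S1,S2,S4,S5,S7,S8,S9} | {S3,S6}.
Refine {S0,S1,S2,S4,S5,S7,S8,S9} on symbol c: members go to different blocks, giving {S1,S2,S4,S7,S8} and {S0,S5,S9}.
Split {S0,S5,S9} by δ(·,a) → {S5,S9} and {S0}.
Refine {S1,S2,S4,S7,S8} on symbol b: members go to different blocks, giving {S1,S2,S8} and {S4,S7}.
No further refinement is possible. Final partition (5 blocks): {S1,S2,S8} | {S3,S6} | {S5,S9} | {S0} | {S4,S7}.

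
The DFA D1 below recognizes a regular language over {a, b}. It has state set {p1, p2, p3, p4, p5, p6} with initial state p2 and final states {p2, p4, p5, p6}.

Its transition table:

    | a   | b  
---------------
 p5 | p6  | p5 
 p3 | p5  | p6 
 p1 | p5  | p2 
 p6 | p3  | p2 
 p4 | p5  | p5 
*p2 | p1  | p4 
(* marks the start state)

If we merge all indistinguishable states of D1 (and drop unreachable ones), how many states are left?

6

Start with accepting vs non-accepting: {p2,p4,p5,p6} | {p1,p3}.
On input a, block {p2,p4,p5,p6} splits into {p2,p6} and {p4,p5}.
Refine {p2,p6} on symbol b: members go to different blocks, giving {p2} and {p6}.
Refine {p1,p3} on symbol b: members go to different blocks, giving {p1} and {p3}.
Split {p4,p5} by δ(·,a) → {p4} and {p5}.
No further refinement is possible. Final partition (6 blocks): {p2} | {p1} | {p4} | {p6} | {p3} | {p5}.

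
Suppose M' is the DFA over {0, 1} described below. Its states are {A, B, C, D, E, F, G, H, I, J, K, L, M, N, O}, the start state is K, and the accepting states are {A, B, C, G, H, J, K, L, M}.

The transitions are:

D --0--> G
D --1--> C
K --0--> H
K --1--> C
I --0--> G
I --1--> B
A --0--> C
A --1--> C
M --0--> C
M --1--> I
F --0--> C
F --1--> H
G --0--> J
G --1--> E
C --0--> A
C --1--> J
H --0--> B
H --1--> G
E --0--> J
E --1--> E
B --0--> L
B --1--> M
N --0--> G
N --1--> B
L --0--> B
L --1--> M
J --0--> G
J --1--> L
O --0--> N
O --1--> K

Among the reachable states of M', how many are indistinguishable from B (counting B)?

First remove the unreachable states {D,F,N,O}; 11 states remain.
Start with accepting vs non-accepting: {A,B,C,G,H,J,K,L,M} | {E,I}.
Refine {A,B,C,G,H,J,K,L,M} on symbol 1: members go to different blocks, giving {A,B,C,H,J,K,L} and {G,M}.
Split {A,B,C,H,J,K,L} by δ(·,0) → {A,B,C,H,K,L} and {J}.
Refine {A,B,C,H,K,L} on symbol 1: members go to different blocks, giving {B,H,L} and {A,K} and {C}.
Refine {E,I} on symbol 0: members go to different blocks, giving {E} and {I}.
Split {G,M} by δ(·,0) → {G} and {M}.
Split {B,H,L} by δ(·,1) → {B,L} and {H}.
Refine {A,K} on symbol 0: members go to different blocks, giving {A} and {K}.
Stable partition: {B,L} | {E} | {G} | {J} | {A} | {C} | {I} | {M} | {H} | {K} — 10 equivalence classes.
The equivalence class containing B is {B,L}, of size 2.

2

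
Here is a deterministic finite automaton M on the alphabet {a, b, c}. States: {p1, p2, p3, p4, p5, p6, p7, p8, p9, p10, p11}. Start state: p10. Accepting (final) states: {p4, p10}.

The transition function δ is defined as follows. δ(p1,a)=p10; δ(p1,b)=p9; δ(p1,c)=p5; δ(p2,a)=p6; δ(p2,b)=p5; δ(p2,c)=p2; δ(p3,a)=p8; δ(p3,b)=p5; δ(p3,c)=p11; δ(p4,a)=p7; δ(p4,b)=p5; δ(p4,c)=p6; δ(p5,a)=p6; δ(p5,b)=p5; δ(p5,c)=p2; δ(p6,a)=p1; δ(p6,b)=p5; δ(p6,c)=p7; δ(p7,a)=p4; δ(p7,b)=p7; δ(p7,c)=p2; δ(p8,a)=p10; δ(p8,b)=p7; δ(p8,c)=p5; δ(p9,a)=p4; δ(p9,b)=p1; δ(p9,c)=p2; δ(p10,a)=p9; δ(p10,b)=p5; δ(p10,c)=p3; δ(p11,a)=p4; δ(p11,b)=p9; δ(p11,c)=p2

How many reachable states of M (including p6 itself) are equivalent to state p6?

2

Every state is reachable, so we keep all 11.
P0 = {p4,p10} | {p1,p2,p3,p5,p6,p7,p8,p9,p11}.
Refine {p1,p2,p3,p5,p6,p7,p8,p9,p11} on symbol a: members go to different blocks, giving {p1,p7,p8,p9,p11} and {p2,p3,p5,p6}.
Refine {p2,p3,p5,p6} on symbol a: members go to different blocks, giving {p2,p5} and {p3,p6}.
Stable partition: {p4,p10} | {p1,p7,p8,p9,p11} | {p2,p5} | {p3,p6} — 4 equivalence classes.
The equivalence class containing p6 is {p3,p6}, of size 2.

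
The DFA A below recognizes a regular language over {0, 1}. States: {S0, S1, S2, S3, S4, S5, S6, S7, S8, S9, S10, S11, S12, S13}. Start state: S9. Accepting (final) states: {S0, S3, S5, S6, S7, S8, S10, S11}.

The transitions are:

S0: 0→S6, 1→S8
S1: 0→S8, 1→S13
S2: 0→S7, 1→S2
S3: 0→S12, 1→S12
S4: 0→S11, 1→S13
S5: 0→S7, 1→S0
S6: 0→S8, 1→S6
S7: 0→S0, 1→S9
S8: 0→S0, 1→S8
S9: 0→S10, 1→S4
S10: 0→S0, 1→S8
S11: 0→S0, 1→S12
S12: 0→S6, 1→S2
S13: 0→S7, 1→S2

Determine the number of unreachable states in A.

Starting at S9 and following transitions, the reachable set is {S0, S2, S4, S6, S7, S8, S9, S10, S11, S12, S13}. That leaves S1, S3, S5 unreachable — 3 in total.

3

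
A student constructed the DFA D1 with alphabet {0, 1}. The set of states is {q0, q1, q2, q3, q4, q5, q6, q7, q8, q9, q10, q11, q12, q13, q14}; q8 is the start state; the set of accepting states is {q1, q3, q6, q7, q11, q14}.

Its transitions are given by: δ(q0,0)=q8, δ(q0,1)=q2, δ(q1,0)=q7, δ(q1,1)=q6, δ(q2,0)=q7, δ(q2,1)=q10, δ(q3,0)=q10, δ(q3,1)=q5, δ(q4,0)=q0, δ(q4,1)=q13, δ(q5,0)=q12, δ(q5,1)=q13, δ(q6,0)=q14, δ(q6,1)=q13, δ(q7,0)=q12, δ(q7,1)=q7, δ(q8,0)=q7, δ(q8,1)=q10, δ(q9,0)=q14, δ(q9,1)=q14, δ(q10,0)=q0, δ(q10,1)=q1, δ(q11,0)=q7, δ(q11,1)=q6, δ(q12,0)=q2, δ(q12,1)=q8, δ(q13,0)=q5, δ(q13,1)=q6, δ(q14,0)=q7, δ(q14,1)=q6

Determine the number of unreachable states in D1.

No path from q8 leads to q3, q4, q9, q11; the other 11 states are all reachable.

4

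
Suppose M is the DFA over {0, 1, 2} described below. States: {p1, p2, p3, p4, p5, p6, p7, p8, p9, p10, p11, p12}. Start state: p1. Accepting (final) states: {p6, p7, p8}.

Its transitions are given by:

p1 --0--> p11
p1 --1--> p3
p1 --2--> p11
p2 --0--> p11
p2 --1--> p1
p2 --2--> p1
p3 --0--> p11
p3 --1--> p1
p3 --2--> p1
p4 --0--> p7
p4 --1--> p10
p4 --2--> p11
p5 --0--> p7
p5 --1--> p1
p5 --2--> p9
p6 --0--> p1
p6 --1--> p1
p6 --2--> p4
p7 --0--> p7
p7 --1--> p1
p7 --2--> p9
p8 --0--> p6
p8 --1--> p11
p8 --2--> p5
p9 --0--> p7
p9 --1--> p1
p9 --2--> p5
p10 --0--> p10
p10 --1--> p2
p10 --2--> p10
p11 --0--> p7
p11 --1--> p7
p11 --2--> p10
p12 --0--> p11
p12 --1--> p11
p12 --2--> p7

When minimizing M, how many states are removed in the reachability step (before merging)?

4

No path from p1 leads to p4, p6, p8, p12; the other 8 states are all reachable.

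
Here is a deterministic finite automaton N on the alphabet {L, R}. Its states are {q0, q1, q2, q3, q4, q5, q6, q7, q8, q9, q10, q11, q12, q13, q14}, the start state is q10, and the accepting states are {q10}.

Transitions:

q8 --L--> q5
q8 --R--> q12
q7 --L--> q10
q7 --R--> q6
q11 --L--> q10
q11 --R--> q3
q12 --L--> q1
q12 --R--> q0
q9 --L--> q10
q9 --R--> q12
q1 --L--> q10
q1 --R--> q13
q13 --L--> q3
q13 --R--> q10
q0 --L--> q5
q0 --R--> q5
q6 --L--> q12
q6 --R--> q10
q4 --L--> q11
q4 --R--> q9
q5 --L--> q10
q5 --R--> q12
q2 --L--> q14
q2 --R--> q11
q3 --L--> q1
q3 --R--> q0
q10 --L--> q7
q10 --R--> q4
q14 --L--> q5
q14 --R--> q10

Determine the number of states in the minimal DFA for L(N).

States {q2,q8,q14} cannot be reached from the start state, so discard them.
P0 = {q10} | {q0,q1,q3,q4,q5,q6,q7,q9,q11,q12,q13}.
Split {q0,q1,q3,q4,q5,q6,q7,q9,q11,q12,q13} by δ(·,L) → {q0,q3,q4,q6,q12,q13} and {q1,q5,q7,q9,q11}.
Split {q0,q3,q4,q6,q12,q13} by δ(·,L) → {q0,q3,q4,q12} and {q6,q13}.
Refine {q0,q3,q4,q12} on symbol R: members go to different blocks, giving {q0,q4} and {q3,q12}.
On input R, block {q1,q5,q7,q9,q11} splits into {q5,q9,q11} and {q1,q7}.
The partition is now stable with 6 blocks: {q10} | {q0,q4} | {q5,q9,q11} | {q6,q13} | {q3,q12} | {q1,q7}.

6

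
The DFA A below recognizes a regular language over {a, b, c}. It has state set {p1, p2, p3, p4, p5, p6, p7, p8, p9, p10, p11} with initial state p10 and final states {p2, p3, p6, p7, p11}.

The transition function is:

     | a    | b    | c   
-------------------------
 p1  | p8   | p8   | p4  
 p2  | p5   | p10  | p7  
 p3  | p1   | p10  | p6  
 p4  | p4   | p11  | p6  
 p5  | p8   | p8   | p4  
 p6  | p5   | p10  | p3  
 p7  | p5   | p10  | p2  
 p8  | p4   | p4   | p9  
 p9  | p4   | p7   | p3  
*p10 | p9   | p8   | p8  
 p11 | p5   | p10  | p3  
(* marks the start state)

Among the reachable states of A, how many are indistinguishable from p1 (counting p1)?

2

Every state is reachable, so we keep all 11.
P0 = {p2,p3,p6,p7,p11} | {p1,p4,p5,p8,p9,p10}.
On input b, block {p1,p4,p5,p8,p9,p10} splits into {p1,p5,p8,p10} and {p4,p9}.
On input a, block {p1,p5,p8,p10} splits into {p1,p5} and {p8,p10}.
Split {p8,p10} by δ(·,b) → {p8} and {p10}.
No further refinement is possible. Final partition (5 blocks): {p2,p3,p6,p7,p11} | {p1,p5} | {p4,p9} | {p8} | {p10}.
The equivalence class containing p1 is {p1,p5}, of size 2.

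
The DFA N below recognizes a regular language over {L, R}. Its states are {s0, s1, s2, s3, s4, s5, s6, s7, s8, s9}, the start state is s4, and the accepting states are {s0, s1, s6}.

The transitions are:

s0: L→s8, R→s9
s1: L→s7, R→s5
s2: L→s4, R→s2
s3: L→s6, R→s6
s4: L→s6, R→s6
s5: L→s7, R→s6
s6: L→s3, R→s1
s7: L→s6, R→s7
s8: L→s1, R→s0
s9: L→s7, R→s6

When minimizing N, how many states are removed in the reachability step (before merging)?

4

No path from s4 leads to s0, s2, s8, s9; the other 6 states are all reachable.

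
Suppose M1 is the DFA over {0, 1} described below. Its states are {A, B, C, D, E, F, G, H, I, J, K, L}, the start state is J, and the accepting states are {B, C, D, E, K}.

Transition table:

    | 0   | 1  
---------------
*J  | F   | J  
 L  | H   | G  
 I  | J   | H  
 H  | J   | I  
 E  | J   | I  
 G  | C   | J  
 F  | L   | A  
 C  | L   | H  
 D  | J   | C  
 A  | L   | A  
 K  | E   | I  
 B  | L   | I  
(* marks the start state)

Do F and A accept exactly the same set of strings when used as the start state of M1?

Reachable states from the start: {A,C,F,G,H,I,J,L}. Unreachable: {B,D,E,K} — drop them.
Start with accepting vs non-accepting: {C} | {A,F,G,H,I,J,L}.
On input 0, block {A,F,G,H,I,J,L} splits into {A,F,H,I,J,L} and {G}.
On input 1, block {A,F,H,I,J,L} splits into {A,F,H,I,J} and {L}.
Split {A,F,H,I,J} by δ(·,0) → {H,I,J} and {A,F}.
On input 0, block {H,I,J} splits into {H,I} and {J}.
No further refinement is possible. Final partition (6 blocks): {C} | {H,I} | {G} | {L} | {A,F} | {J}.
F and A lie in the same block of the stable partition, so they are equivalent — no string distinguishes them.

Yes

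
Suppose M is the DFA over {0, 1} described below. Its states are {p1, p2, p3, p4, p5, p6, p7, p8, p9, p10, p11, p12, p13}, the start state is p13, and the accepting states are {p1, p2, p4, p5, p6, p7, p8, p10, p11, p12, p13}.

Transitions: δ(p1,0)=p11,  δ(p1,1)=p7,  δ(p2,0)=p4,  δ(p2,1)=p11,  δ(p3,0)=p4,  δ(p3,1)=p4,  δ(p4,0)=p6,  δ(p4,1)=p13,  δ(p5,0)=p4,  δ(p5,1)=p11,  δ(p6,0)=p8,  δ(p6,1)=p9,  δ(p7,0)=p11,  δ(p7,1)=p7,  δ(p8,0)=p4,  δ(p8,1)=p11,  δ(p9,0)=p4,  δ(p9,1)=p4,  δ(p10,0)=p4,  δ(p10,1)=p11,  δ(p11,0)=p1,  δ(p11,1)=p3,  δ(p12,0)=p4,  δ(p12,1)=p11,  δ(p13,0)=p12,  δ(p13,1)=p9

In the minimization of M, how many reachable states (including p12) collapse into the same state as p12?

2

States {p2,p5,p10} cannot be reached from the start state, so discard them.
Initial partition by acceptance: {p1,p4,p6,p7,p8,p11,p12,p13} | {p3,p9}.
On input 1, block {p1,p4,p6,p7,p8,p11,p12,p13} splits into {p1,p4,p7,p8,p12} and {p6,p11,p13}.
Refine {p1,p4,p7,p8,p12} on symbol 0: members go to different blocks, giving {p1,p4,p7} and {p8,p12}.
Refine {p1,p4,p7} on symbol 1: members go to different blocks, giving {p1,p7} and {p4}.
Split {p6,p11,p13} by δ(·,0) → {p6,p13} and {p11}.
Stable partition: {p1,p7} | {p3,p9} | {p6,p13} | {p8,p12} | {p4} | {p11} — 6 equivalence classes.
State p12 belongs to the block {p8,p12}, which has 2 states.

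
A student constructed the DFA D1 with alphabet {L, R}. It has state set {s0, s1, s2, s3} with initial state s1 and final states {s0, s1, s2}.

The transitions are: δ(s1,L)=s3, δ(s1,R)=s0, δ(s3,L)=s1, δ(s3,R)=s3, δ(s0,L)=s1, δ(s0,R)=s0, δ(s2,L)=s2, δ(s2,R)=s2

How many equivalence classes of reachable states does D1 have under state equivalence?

3

Reachable states from the start: {s0,s1,s3}. Unreachable: {s2} — drop them.
P0 = {s0,s1} | {s3}.
On input L, block {s0,s1} splits into {s0} and {s1}.
No further refinement is possible. Final partition (3 blocks): {s0} | {s3} | {s1}.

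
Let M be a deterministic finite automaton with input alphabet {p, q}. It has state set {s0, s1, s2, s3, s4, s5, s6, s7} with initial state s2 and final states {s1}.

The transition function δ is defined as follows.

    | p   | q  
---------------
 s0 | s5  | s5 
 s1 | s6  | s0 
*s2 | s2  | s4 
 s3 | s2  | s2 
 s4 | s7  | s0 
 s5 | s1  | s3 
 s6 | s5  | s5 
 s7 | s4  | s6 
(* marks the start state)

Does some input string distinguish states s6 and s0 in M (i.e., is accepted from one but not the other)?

No

P0 = {s1} | {s0,s2,s3,s4,s5,s6,s7}.
Refine {s0,s2,s3,s4,s5,s6,s7} on symbol p: members go to different blocks, giving {s0,s2,s3,s4,s6,s7} and {s5}.
Refine {s0,s2,s3,s4,s6,s7} on symbol p: members go to different blocks, giving {s2,s3,s4,s7} and {s0,s6}.
Split {s2,s3,s4,s7} by δ(·,q) → {s2,s3} and {s4,s7}.
Refine {s2,s3} on symbol q: members go to different blocks, giving {s2} and {s3}.
Stable partition: {s1} | {s2} | {s5} | {s0,s6} | {s4,s7} | {s3} — 6 equivalence classes.
s6 and s0 lie in the same block of the stable partition, so they are equivalent — no string distinguishes them.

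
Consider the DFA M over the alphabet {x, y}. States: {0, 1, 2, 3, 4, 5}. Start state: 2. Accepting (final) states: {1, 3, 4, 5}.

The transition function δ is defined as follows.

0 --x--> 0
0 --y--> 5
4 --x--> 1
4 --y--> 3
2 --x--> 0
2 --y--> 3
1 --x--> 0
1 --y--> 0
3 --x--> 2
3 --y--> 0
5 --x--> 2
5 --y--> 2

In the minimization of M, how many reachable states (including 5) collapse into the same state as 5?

Reachable states from the start: {0,2,3,5}. Unreachable: {1,4} — drop them.
Initial partition by acceptance: {3,5} | {0,2}.
No further refinement is possible. Final partition (2 blocks): {3,5} | {0,2}.
State 5 belongs to the block {3,5}, which has 2 states.

2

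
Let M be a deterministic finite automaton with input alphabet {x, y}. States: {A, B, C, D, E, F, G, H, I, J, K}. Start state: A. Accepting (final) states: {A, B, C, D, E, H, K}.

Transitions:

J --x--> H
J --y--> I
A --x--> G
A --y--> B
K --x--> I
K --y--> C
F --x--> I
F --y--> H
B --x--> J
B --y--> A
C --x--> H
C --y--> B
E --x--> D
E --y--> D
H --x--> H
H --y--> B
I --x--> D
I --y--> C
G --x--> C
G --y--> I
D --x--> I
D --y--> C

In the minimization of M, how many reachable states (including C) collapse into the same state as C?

States {E,F,K} cannot be reached from the start state, so discard them.
P0 = {A,B,C,D,H} | {G,I,J}.
Split {A,B,C,D,H} by δ(·,x) → {A,B,D} and {C,H}.
Split {A,B,D} by δ(·,y) → {A,B} and {D}.
On input x, block {G,I,J} splits into {G,J} and {I}.
The partition is now stable with 5 blocks: {A,B} | {G,J} | {C,H} | {D} | {I}.
State C belongs to the block {C,H}, which has 2 states.

2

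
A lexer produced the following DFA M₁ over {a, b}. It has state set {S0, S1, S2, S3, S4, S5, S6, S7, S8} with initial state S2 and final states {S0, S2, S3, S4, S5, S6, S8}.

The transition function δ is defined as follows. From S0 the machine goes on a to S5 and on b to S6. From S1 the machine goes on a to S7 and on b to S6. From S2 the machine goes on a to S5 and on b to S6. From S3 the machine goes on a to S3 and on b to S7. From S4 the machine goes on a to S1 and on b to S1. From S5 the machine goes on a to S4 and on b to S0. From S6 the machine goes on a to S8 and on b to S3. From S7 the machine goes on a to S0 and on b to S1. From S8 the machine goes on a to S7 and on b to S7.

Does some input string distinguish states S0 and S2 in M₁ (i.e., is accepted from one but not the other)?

P0 = {S0,S2,S3,S4,S5,S6,S8} | {S1,S7}.
Split {S0,S2,S3,S4,S5,S6,S8} by δ(·,a) → {S0,S2,S3,S5,S6} and {S4,S8}.
Refine {S0,S2,S3,S5,S6} on symbol a: members go to different blocks, giving {S0,S2,S3} and {S5,S6}.
Refine {S0,S2,S3} on symbol a: members go to different blocks, giving {S0,S2} and {S3}.
Refine {S1,S7} on symbol a: members go to different blocks, giving {S1} and {S7}.
Split {S4,S8} by δ(·,a) → {S4} and {S8}.
Split {S5,S6} by δ(·,a) → {S5} and {S6}.
No further refinement is possible. Final partition (8 blocks): {S0,S2} | {S1} | {S4} | {S5} | {S3} | {S7} | {S8} | {S6}.
S0 and S2 lie in the same block of the stable partition, so they are equivalent — no string distinguishes them.

No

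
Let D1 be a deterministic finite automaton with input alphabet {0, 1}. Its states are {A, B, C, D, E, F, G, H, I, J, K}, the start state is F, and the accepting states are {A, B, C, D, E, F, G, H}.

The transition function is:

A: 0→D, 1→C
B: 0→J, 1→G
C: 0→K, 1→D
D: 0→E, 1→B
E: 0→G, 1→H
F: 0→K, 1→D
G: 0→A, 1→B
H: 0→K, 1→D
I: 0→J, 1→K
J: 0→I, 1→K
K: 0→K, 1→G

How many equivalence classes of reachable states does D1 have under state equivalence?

6

Every state is reachable, so we keep all 11.
P0 = {A,B,C,D,E,F,G,H} | {I,J,K}.
On input 0, block {A,B,C,D,E,F,G,H} splits into {A,D,E,G} and {B,C,F,H}.
Split {I,J,K} by δ(·,1) → {I,J} and {K}.
Split {B,C,F,H} by δ(·,0) → {C,F,H} and {B}.
Split {A,D,E,G} by δ(·,1) → {A,E} and {D,G}.
No further refinement is possible. Final partition (6 blocks): {A,E} | {I,J} | {C,F,H} | {K} | {B} | {D,G}.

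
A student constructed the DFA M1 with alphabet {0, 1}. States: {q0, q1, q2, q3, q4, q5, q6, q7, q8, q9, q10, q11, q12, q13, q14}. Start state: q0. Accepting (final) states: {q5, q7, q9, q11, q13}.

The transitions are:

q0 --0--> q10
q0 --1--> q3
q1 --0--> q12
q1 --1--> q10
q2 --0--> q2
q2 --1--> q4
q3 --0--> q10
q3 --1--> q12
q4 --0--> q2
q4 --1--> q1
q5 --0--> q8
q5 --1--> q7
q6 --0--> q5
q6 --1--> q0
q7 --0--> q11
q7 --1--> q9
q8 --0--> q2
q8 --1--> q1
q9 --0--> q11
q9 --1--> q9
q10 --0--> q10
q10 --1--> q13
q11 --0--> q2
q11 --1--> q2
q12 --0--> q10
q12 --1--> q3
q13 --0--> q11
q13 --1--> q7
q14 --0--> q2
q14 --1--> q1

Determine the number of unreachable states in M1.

Starting at q0 and following transitions, the reachable set is {q0, q1, q2, q3, q4, q7, q9, q10, q11, q12, q13}. That leaves q5, q6, q8, q14 unreachable — 4 in total.

4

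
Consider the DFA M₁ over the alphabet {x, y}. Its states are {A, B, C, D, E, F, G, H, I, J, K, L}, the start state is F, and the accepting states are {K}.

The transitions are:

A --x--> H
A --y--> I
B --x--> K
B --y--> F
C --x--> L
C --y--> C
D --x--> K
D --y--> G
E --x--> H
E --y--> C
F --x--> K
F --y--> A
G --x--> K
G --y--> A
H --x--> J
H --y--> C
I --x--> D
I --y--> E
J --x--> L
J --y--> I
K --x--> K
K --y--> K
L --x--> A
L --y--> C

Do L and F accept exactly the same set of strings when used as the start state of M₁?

Reachable states from the start: {A,C,D,E,F,G,H,I,J,K,L}. Unreachable: {B} — drop them.
Initial partition by acceptance: {K} | {A,C,D,E,F,G,H,I,J,L}.
Refine {A,C,D,E,F,G,H,I,J,L} on symbol x: members go to different blocks, giving {A,C,E,H,I,J,L} and {D,F,G}.
Split {A,C,E,H,I,J,L} by δ(·,x) → {A,C,E,H,J,L} and {I}.
Split {A,C,E,H,J,L} by δ(·,y) → {C,E,H,L} and {A,J}.
Split {C,E,H,L} by δ(·,x) → {C,E} and {H,L}.
On input y, block {D,F,G} splits into {F,G} and {D}.
The partition is now stable with 7 blocks: {K} | {C,E} | {F,G} | {I} | {A,J} | {H,L} | {D}.
L and F end up in different blocks, so they are distinguishable. For instance, the string 'x' is accepted from only F.

No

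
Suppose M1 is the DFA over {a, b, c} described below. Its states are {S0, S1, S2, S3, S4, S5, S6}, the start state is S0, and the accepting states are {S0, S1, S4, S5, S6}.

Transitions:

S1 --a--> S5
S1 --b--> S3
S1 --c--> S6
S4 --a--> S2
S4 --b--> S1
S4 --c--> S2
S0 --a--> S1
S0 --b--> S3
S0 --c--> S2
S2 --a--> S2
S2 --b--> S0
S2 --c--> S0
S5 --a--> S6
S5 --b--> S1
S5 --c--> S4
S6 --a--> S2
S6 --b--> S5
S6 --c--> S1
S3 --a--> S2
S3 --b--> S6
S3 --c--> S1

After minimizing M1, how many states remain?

All states are reachable from the start state.
P0 = {S0,S1,S4,S5,S6} | {S2,S3}.
On input a, block {S0,S1,S4,S5,S6} splits into {S0,S1,S5} and {S4,S6}.
Split {S0,S1,S5} by δ(·,a) → {S0,S1} and {S5}.
On input a, block {S0,S1} splits into {S0} and {S1}.
Refine {S2,S3} on symbol b: members go to different blocks, giving {S2} and {S3}.
Split {S4,S6} by δ(·,b) → {S4} and {S6}.
The partition is now stable with 7 blocks: {S0} | {S2} | {S4} | {S5} | {S1} | {S3} | {S6}.

7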